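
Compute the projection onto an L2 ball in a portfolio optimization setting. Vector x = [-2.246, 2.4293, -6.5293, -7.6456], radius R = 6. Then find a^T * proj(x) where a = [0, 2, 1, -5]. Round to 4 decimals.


Step 1: Compute ||x|| (intermediates to 6 decimals).
||x|| = sqrt((-2.246)^2 + 2.4293^2 + (-6.5293)^2 + (-7.6456)^2) = 10.584563
Step 2: Project.
Since ||x|| > R, scale = R/||x|| = 6/10.584563 = 0.566863, proj(x) = scale * x
proj(x) = [-1.273174, 1.37708, -3.701219, -4.334008]
Step 3: Dot product.
a^T * proj(x) = 0*(-1.273174) + 2*1.37708 + 1*(-3.701219) - 5*(-4.334008) = 20.723


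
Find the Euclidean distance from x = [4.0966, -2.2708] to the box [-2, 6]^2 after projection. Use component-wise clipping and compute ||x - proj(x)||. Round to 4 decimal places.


Project each component onto [-2, 6].
clip(4.0966) = 4.0966, clip(-2.2708) = -2.0
Projection = [4.0966, -2.0]
Squared diffs: [0.0, 0.0733]
Distance = sqrt(0.0733) = 0.2708


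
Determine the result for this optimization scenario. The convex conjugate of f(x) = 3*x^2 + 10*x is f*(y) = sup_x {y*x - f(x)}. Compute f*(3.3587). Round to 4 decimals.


f*(y) = sup_x {y*x - a*x^2 - b*x} = sup_x {(y-b)*x - a*x^2}
FOC: (y - b) - 2a*x = 0 => x* = (y - b)/(2a)
x* = (3.3587 - 10)/(2*3) = -1.1069
f*(3.3587) = (y-b)^2/(4a) = (3.3587 - 10)^2/(4*3)
= 44.1069/12 = 3.6756


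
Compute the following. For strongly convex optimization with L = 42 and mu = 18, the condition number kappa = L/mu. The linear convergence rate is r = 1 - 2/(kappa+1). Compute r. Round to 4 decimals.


Step 1: Compute the condition number.
kappa = L/mu = 42/18 = 2.3333
Step 2: Compute the convergence rate.
r = 1 - 2/(kappa + 1) = 1 - 2*mu/(L + mu) = (L - mu)/(L + mu) = 24/60 = 0.4


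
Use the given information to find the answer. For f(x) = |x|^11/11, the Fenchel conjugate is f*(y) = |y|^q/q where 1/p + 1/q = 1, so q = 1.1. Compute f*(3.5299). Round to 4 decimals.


The conjugate exponent q satisfies 1/p + 1/q = 1.
p = 11, so q = 11/(11 - 1) = 1.1
|y|^q = 3.5299^1.1 = 4.0044
f*(3.5299) = 4.0044 / 1.1 = 3.6404


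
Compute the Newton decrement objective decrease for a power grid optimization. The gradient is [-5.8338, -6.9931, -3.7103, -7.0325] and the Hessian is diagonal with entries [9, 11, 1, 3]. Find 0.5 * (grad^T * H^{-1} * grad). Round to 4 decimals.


Step 1: H is diagonal, so H^(-1) * g = [-0.6482, -0.6357, -3.7103, -2.3442].
Step 2: g^T H^(-1) g = sum_i g_i^2 / H_ii
  = (-5.8338)^2/9 + (-6.9931)^2/11 + (-3.7103)^2/1 + (-7.0325)^2/3
  = 3.7815 + 4.4458 + 13.7663 + 16.4854 = 38.4789
Step 3: Objective decrease = 0.5 * g^T H^(-1) g = 19.2395


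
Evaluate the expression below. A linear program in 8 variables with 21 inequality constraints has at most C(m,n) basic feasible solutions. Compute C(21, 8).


Each vertex corresponds to some choice of n active constraints out of m, so the number of vertices is at most C(m, n) = m! / (n!(m-n)!).
m = 21, n = 8
Numerator: 21 * 20 * 19 * 18 * 17 * 16 * 15 * 14
Denominator: 8! = 40320
C(21, 8) = 203490


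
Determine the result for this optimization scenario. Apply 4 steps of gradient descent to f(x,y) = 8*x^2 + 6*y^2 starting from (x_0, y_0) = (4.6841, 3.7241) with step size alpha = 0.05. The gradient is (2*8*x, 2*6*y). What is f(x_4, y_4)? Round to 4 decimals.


Gradient descent on f(x,y) = 8*x^2 + 6*y^2.
Starting point: (4.6841, 3.7241), alpha = 0.05
Step 1: grad_x = 2*8*4.6841 = 74.9456, grad_y = 2*6*3.7241 = 44.6892
  x_1 = 4.6841 - 0.05*74.9456 = 0.9368
  y_1 = 3.7241 - 0.05*44.6892 = 1.4896
Step 2: grad_x = 2*8*0.9368 = 14.9891, grad_y = 2*6*1.4896 = 17.8757
  x_2 = 0.9368 - 0.05*14.9891 = 0.1874
  y_2 = 1.4896 - 0.05*17.8757 = 0.5959
Step 3: grad_x = 2*8*0.1874 = 2.9978, grad_y = 2*6*0.5959 = 7.1503
  x_3 = 0.1874 - 0.05*2.9978 = 0.0375
  y_3 = 0.5959 - 0.05*7.1503 = 0.2383
Step 4: grad_x = 2*8*0.0375 = 0.5996, grad_y = 2*6*0.2383 = 2.8601
  x_4 = 0.0375 - 0.05*0.5996 = 0.0075
  y_4 = 0.2383 - 0.05*2.8601 = 0.0953
f(0.0075, 0.0953) = 8*0.0075^2 + 6*0.0953^2 = 0.055


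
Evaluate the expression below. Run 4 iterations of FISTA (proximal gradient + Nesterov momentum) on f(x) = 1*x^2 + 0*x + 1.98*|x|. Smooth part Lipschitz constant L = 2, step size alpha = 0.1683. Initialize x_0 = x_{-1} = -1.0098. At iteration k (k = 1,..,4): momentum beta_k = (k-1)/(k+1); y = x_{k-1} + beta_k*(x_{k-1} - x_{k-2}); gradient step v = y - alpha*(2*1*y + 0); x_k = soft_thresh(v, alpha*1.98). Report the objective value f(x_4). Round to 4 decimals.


FISTA on f(x) = 1*x^2 + 0*x + 1.98*|x|
L = 2, alpha = 0.1683
Iteration 1: beta = 0.0, y = -1.0098 + 0.0*(-1.0098 + 1.0098) = -1.0098
  grad(y) = -2.0196, v = y - alpha*grad = -0.6699
  prox(v) = soft_thresh(-0.6699, 0.3332) = -0.3367
Iteration 2: beta = 0.3333, y = -0.3367 + 0.3333*(-0.3367 + 1.0098) = -0.1123
  grad(y) = -0.2246, v = y - alpha*grad = -0.0745
  prox(v) = soft_thresh(-0.0745, 0.3332) = 0.0
Iteration 3: beta = 0.5, y = 0.0 + 0.5*(0.0 + 0.3367) = 0.1683
  grad(y) = 0.3367, v = y - alpha*grad = 0.1117
  prox(v) = soft_thresh(0.1117, 0.3332) = 0.0
Iteration 4: beta = 0.6, y = 0.0 + 0.6*(0.0 - 0.0) = 0.0
  grad(y) = 0.0, v = y - alpha*grad = 0.0
  prox(v) = soft_thresh(0.0, 0.3332) = 0.0
f(x_4) = 1*0.0^2 + 0*0.0 + 1.98*|0.0| = 0.0


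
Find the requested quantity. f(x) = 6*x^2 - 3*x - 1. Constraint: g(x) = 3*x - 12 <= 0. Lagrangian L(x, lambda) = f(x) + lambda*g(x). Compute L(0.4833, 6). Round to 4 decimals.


Step 1: Evaluate f(x).
f(0.4833) = 6*0.4833^2 - 3*0.4833 - 1 = -1.0484
Step 2: Evaluate g(x).
g(0.4833) = 3*0.4833 - 12 = -10.5501
Step 3: Compute Lagrangian.
L = -1.0484 + 6*-10.5501 = -64.349


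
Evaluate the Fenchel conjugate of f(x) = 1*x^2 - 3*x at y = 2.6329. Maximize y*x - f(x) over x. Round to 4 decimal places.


f*(y) = sup_x {y*x - a*x^2 - b*x} = sup_x {(y-b)*x - a*x^2}
FOC: (y - b) - 2a*x = 0 => x* = (y - b)/(2a)
x* = (2.6329 + 3)/(2*1) = 2.8165
f*(2.6329) = (y-b)^2/(4a) = (2.6329 + 3)^2/(4*1)
= 31.7296/4 = 7.9324


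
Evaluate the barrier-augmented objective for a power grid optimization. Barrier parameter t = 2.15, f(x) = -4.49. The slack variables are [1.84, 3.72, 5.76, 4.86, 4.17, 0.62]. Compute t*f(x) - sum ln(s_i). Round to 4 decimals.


Step 1: Compute log-barrier.
ln values: [0.6098, 1.3137, 1.7509, 1.581, 1.4279, -0.478]
phi = -(0.6098 + 1.3137 + 1.7509 + 1.581 + 1.4279 - 0.478) = -6.2053
Step 2: Compute augmented objective.
t*f(x) = 2.15*-4.49 = -9.6535
Total = -9.6535 - 6.2053 = -15.8588


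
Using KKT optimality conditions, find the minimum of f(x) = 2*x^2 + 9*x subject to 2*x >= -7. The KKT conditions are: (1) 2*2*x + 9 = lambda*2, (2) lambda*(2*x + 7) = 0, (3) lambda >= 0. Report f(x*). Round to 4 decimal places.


Step 1: Try lambda = 0 (constraint inactive).
Stationarity: 2*2*x + 9 = 0
x* = -9/(2*2) = -2.25
Check constraint: 2*-2.25 = -4.5 >= -7 -- satisfied.
Step 2: Compute optimal value.
f(x*) = 2*(-2.25)^2 + 9*(-2.25) = -10.125


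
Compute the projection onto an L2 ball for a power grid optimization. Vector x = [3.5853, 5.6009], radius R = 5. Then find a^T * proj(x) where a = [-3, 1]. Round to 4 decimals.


Step 1: Compute ||x|| (intermediates to 6 decimals).
||x|| = sqrt(3.5853^2 + 5.6009^2) = 6.650147
Step 2: Project.
Since ||x|| > R, scale = R/||x|| = 5/6.650147 = 0.751863, proj(x) = scale * x
proj(x) = [2.695654, 4.211109]
Step 3: Dot product.
a^T * proj(x) = -3*2.695654 + 1*4.211109 = -3.8759


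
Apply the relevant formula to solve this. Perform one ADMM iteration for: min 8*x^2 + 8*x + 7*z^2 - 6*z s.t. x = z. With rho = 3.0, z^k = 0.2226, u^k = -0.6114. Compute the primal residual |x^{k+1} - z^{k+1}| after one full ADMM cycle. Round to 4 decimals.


ADMM iteration with rho = 3.0, z^k = 0.2226, u^k = -0.6114
Step 1: x-update.
Minimize 8*x^2 + 8*x + (3.0/2)*(x - 0.2226 - 0.6114)^2
FOC: (2*8 + 3.0)*x = -8 + 3.0*(0.2226 + 0.6114)
x^{k+1} = -0.2894
Step 2: z-update.
Minimize 7*z^2 - 6*z + (3.0/2)*(-0.2894 - z - 0.6114)^2
FOC: (2*7 + 3.0)*z = 6 + 3.0*(-0.2894 - 0.6114)
z^{k+1} = 0.194
Step 3: u-update.
u^{k+1} = -0.6114 - 0.2894 - 0.194 = -1.0948
Step 4: Primal residual = |-0.2894 - 0.194| = 0.4834


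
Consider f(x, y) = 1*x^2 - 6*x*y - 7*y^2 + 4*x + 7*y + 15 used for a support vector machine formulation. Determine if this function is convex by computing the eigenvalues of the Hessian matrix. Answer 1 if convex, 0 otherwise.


The Hessian of f(x,y) = 1*x^2 - 6*x*y - 7*y^2 + 4*x + 7*y + 15 is:
H = [[2, -6], [-6, -14]]
Trace = 2 - 14 = -12
Determinant = 2*-14 - (-6)^2 = -64
Discriminant = (-12)^2 - 4*-64 = 400.0
Eigenvalues: lambda_1 = -16.0, lambda_2 = 4.0
The function is not convex.

0


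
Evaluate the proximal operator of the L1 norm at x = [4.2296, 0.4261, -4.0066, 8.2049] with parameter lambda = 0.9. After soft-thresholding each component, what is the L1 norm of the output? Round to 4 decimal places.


Soft-thresholding with lambda = 0.9:
prox(4.2296) = sign(4.2296)*max(|4.2296| - 0.9, 0) = 3.3296
prox(0.4261) = sign(0.4261)*max(|0.4261| - 0.9, 0) = 0.0
prox(-4.0066) = sign(-4.0066)*max(|-4.0066| - 0.9, 0) = -3.1066
prox(8.2049) = sign(8.2049)*max(|8.2049| - 0.9, 0) = 7.3049
prox(x) = [3.3296, 0.0, -3.1066, 7.3049]
||prox(x)||_1 = 3.3296 + 0.0 + 3.1066 + 7.3049 = 13.7411


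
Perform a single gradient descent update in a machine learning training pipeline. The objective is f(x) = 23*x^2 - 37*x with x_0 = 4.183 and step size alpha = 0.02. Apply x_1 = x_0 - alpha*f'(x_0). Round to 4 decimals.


We compute the gradient at x_0 and apply the update.
f'(x) = 46*x - 37
f'(4.183) = 46*4.183 - 37 = 155.418
x_1 = 4.183 - 0.02*155.418 = 1.0746


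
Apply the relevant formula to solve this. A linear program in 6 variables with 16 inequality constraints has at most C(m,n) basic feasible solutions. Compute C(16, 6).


Each vertex corresponds to some choice of n active constraints out of m, so the number of vertices is at most C(m, n) = m! / (n!(m-n)!).
m = 16, n = 6
Numerator: 16 * 15 * 14 * 13 * 12 * 11
Denominator: 6! = 720
C(16, 6) = 8008


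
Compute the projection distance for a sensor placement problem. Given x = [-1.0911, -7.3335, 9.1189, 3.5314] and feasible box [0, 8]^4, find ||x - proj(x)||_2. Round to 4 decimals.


Project each component onto [0, 8].
clip(-1.0911) = 0.0, clip(-7.3335) = 0.0, clip(9.1189) = 8.0, clip(3.5314) = 3.5314
Projection = [0.0, 0.0, 8.0, 3.5314]
Squared diffs: [1.1905, 53.7802, 1.2519, 0.0]
Distance = sqrt(56.2226) = 7.4982


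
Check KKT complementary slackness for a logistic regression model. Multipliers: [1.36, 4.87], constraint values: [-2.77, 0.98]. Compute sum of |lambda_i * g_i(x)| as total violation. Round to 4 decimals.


KKT complementary slackness check:
lambda_1 * g_1 = 1.36 * -2.77 = -3.7672
lambda_2 * g_2 = 4.87 * 0.98 = 4.7726
Total violation = 3.7672 + 4.7726 = 8.5398


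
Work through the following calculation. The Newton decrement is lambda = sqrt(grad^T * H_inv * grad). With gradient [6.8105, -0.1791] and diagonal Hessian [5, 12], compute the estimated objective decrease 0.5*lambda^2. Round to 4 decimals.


Step 1: H is diagonal, so H^(-1) * g = [1.3621, -0.0149].
Step 2: g^T H^(-1) g = sum_i g_i^2 / H_ii
  = (6.8105)^2/5 + (-0.1791)^2/12
  = 9.2766 + 0.0027 = 9.2793
Step 3: Objective decrease = 0.5 * g^T H^(-1) g = 4.6396


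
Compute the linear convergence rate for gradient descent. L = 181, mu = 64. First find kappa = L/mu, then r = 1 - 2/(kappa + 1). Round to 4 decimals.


Step 1: Compute the condition number.
kappa = L/mu = 181/64 = 2.8281
Step 2: Compute the convergence rate.
r = 1 - 2/(kappa + 1) = 1 - 2*mu/(L + mu) = (L - mu)/(L + mu) = 117/245 = 0.4776


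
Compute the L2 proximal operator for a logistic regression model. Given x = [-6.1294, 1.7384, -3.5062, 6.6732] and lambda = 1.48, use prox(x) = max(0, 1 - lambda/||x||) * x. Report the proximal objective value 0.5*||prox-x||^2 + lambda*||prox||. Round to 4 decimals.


Step 1: Compute ||x||.
||x|| = 9.87
Step 2: Compute scaling factor.
scale = max(0, 1 - 1.48/9.87) = 0.8501
Step 3: prox(x) = [-5.2103, 1.4777, -2.9804, 5.6726]
||prox(x)|| = 8.39
Step 4: Proximal objective.
0.5*||prox-x||^2 = 1.0952
lambda*||prox|| = 12.4172
Total = 13.5124


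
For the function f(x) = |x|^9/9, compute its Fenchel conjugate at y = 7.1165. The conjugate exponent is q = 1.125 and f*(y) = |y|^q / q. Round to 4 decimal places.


The conjugate exponent q satisfies 1/p + 1/q = 1.
p = 9, so q = 9/(9 - 1) = 1.125
|y|^q = 7.1165^1.125 = 9.0949
f*(7.1165) = 9.0949 / 1.125 = 8.0844


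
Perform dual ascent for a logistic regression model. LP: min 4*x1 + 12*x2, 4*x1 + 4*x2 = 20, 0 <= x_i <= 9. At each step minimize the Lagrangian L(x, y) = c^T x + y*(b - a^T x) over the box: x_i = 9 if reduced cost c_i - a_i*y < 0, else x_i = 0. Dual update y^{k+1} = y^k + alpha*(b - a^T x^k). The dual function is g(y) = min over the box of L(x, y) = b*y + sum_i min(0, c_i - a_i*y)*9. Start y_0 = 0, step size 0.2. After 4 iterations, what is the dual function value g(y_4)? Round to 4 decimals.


Dual ascent for LP: min 4*x1 + 12*x2, 4*x1 + 4*x2 = 20, 0 <= x_i <= 9
Step 1: y^k = 0.0, reduced costs: (4.0, 12.0)
  x^k = (0.0, 0.0), subgradient = b - a^T x = 20.0
  y^{k+1} = 0.0 + 0.2*20.0 = 4.0
Step 2: y^k = 4.0, reduced costs: (-12.0, -4.0)
  x^k = (9.0, 9.0), subgradient = b - a^T x = -52.0
  y^{k+1} = 4.0 + 0.2*-52.0 = -6.4
Step 3: y^k = -6.4, reduced costs: (29.6, 37.6)
  x^k = (0.0, 0.0), subgradient = b - a^T x = 20.0
  y^{k+1} = -6.4 + 0.2*20.0 = -2.4
Step 4: y^k = -2.4, reduced costs: (13.6, 21.6)
  x^k = (0.0, 0.0), subgradient = b - a^T x = 20.0
  y^{k+1} = -2.4 + 0.2*20.0 = 1.6
Dual objective at y_4 = 1.6: reduced costs (-2.4, 5.6), box minimizer x = (9.0, 0.0)
g(y_4) = b*y + (c1 - a1*y)*x1 + (c2 - a2*y)*x2 = 20*1.6 + (-2.4)*9.0 + 5.6*0.0 = 32.0 - 21.6 + 0.0 = 10.4


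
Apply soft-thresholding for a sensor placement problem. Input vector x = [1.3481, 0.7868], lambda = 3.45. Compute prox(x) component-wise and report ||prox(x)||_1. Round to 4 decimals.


Soft-thresholding with lambda = 3.45:
prox(1.3481) = sign(1.3481)*max(|1.3481| - 3.45, 0) = 0.0
prox(0.7868) = sign(0.7868)*max(|0.7868| - 3.45, 0) = 0.0
prox(x) = [0.0, 0.0]
||prox(x)||_1 = 0.0 + 0.0 = 0.0


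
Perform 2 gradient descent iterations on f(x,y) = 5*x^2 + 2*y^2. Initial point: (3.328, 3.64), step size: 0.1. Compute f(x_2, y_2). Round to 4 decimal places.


Gradient descent on f(x,y) = 5*x^2 + 2*y^2.
Starting point: (3.328, 3.64), alpha = 0.1
Step 1: grad_x = 2*5*3.328 = 33.28, grad_y = 2*2*3.64 = 14.56
  x_1 = 3.328 - 0.1*33.28 = -0.0
  y_1 = 3.64 - 0.1*14.56 = 2.184
Step 2: grad_x = 2*5*-0.0 = -0.0, grad_y = 2*2*2.184 = 8.736
  x_2 = -0.0 - 0.1*-0.0 = 0.0
  y_2 = 2.184 - 0.1*8.736 = 1.3104
f(0.0, 1.3104) = 5*0.0^2 + 2*1.3104^2 = 3.4343


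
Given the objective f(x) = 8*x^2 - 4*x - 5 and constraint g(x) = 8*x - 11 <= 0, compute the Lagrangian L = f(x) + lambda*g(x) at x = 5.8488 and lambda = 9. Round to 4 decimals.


Step 1: Evaluate f(x).
f(5.8488) = 8*5.8488^2 - 4*5.8488 - 5 = 245.2725
Step 2: Evaluate g(x).
g(5.8488) = 8*5.8488 - 11 = 35.7904
Step 3: Compute Lagrangian.
L = 245.2725 + 9*35.7904 = 567.3861


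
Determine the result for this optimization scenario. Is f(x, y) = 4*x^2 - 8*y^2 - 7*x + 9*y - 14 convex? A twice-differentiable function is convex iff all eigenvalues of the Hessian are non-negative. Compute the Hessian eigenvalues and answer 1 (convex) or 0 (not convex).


The Hessian of f(x,y) = 4*x^2 - 8*y^2 - 7*x + 9*y - 14 is:
H = [[8, 0], [0, -16]]
Trace = 8 - 16 = -8
Determinant = 8*-16 - (0)^2 = -128
Discriminant = (-8)^2 - 4*-128 = 576.0
Eigenvalues: lambda_1 = -16.0, lambda_2 = 8.0
The function is not convex.

0


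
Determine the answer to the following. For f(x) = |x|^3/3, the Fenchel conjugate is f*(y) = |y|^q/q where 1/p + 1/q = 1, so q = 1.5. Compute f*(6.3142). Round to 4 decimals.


The conjugate exponent q satisfies 1/p + 1/q = 1.
p = 3, so q = 3/(3 - 1) = 1.5
|y|^q = 6.3142^1.5 = 15.8664
f*(6.3142) = 15.8664 / 1.5 = 10.5776


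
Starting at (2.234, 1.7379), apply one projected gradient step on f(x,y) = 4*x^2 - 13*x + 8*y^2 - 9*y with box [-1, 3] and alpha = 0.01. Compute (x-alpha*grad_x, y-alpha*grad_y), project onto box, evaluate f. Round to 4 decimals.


Step 1: Compute gradient at (2.234, 1.7379).
grad_x = 2*4*2.234 - 13 = 4.872
grad_y = 2*8*1.7379 - 9 = 18.8064
Step 2: Gradient step.
x_raw = 2.234 - 0.01*4.872 = 2.1853
y_raw = 1.7379 - 0.01*18.8064 = 1.5498
Step 3: Project onto [-1, 3].
x_proj = clip(2.1853) = 2.1853
y_proj = clip(1.5498) = 1.5498
Step 4: Evaluate f.
f(2.1853, 1.5498) = -4.0394


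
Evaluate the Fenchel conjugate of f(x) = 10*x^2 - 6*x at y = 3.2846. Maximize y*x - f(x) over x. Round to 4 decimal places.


f*(y) = sup_x {y*x - a*x^2 - b*x} = sup_x {(y-b)*x - a*x^2}
FOC: (y - b) - 2a*x = 0 => x* = (y - b)/(2a)
x* = (3.2846 + 6)/(2*10) = 0.4642
f*(3.2846) = (y-b)^2/(4a) = (3.2846 + 6)^2/(4*10)
= 86.2038/40 = 2.1551


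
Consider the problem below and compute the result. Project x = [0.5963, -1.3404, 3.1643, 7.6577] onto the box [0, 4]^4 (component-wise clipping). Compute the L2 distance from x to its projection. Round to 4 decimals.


Project each component onto [0, 4].
clip(0.5963) = 0.5963, clip(-1.3404) = 0.0, clip(3.1643) = 3.1643, clip(7.6577) = 4.0
Projection = [0.5963, 0.0, 3.1643, 4.0]
Squared diffs: [0.0, 1.7967, 0.0, 13.3788]
Distance = sqrt(15.1755) = 3.8956


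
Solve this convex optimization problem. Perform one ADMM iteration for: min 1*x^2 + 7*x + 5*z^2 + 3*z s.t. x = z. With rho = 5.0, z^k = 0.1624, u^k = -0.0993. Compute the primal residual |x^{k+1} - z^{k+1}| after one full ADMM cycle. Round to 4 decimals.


ADMM iteration with rho = 5.0, z^k = 0.1624, u^k = -0.0993
Step 1: x-update.
Minimize 1*x^2 + 7*x + (5.0/2)*(x - 0.1624 - 0.0993)^2
FOC: (2*1 + 5.0)*x = -7 + 5.0*(0.1624 + 0.0993)
x^{k+1} = -0.8131
Step 2: z-update.
Minimize 5*z^2 + 3*z + (5.0/2)*(-0.8131 - z - 0.0993)^2
FOC: (2*5 + 5.0)*z = -3 + 5.0*(-0.8131 - 0.0993)
z^{k+1} = -0.5041
Step 3: u-update.
u^{k+1} = -0.0993 - 0.8131 + 0.5041 = -0.4082
Step 4: Primal residual = |-0.8131 + 0.5041| = 0.3089


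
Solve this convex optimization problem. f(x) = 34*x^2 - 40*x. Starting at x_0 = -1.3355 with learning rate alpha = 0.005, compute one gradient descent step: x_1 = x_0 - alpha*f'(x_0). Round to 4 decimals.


We compute the gradient at x_0 and apply the update.
f'(x) = 68*x - 40
f'(-1.3355) = 68*-1.3355 - 40 = -130.814
x_1 = -1.3355 - 0.005*-130.814 = -0.6814


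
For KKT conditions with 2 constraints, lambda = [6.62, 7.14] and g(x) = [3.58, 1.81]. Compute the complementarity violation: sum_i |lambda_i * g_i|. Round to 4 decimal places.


KKT complementary slackness check:
lambda_1 * g_1 = 6.62 * 3.58 = 23.6996
lambda_2 * g_2 = 7.14 * 1.81 = 12.9234
Total violation = 23.6996 + 12.9234 = 36.623


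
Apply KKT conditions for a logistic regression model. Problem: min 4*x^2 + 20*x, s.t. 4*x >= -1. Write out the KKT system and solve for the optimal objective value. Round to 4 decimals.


Step 1: Try lambda = 0 (constraint inactive).
x_unc = -20/(2*4) = -2.5
Check: 4*-2.5 = -10.0 < -1 -- violated!
Step 2: Constraint must be active: 4*x = -1
x* = -1/4 = -0.25
lambda = (2*4*(-0.25) + 20)/4 = 4.5
Step 3: Compute optimal value.
f(x*) = 4*(-0.25)^2 + 20*(-0.25) = -4.75


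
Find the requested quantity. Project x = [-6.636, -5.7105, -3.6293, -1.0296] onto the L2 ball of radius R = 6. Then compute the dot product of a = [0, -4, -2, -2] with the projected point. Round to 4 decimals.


Step 1: Compute ||x|| (intermediates to 6 decimals).
||x|| = sqrt((-6.636)^2 + (-5.7105)^2 + (-3.6293)^2 + (-1.0296)^2) = 9.533006
Step 2: Project.
Since ||x|| > R, scale = R/||x|| = 6/9.533006 = 0.629392, proj(x) = scale * x
proj(x) = [-4.176645, -3.594143, -2.284252, -0.648022]
Step 3: Dot product.
a^T * proj(x) = 0*(-4.176645) - 4*(-3.594143) - 2*(-2.284252) - 2*(-0.648022) = 20.2411


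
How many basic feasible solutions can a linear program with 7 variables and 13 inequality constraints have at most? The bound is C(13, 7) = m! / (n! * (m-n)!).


Each vertex corresponds to some choice of n active constraints out of m, so the number of vertices is at most C(m, n) = m! / (n!(m-n)!).
m = 13, n = 7
Numerator: 13 * 12 * 11 * 10 * 9 * 8 * 7
Denominator: 7! = 5040
C(13, 7) = 1716


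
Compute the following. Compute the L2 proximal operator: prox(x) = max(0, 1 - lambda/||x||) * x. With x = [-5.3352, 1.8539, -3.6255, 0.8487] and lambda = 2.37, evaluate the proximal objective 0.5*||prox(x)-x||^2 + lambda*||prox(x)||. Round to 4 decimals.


Step 1: Compute ||x||.
||x|| = 6.765
Step 2: Compute scaling factor.
scale = max(0, 1 - 2.37/6.765) = 0.6497
Step 3: prox(x) = [-3.4661, 1.2044, -2.3554, 0.5514]
||prox(x)|| = 4.395
Step 4: Proximal objective.
0.5*||prox-x||^2 = 2.8085
lambda*||prox|| = 10.4162
Total = 13.2247


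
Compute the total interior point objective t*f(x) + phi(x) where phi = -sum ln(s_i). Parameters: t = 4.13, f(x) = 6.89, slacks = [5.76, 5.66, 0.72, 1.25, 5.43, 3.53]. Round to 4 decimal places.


Step 1: Compute log-barrier.
ln values: [1.7509, 1.7334, -0.3285, 0.2231, 1.6919, 1.2613]
phi = -(1.7509 + 1.7334 - 0.3285 + 0.2231 + 1.6919 + 1.2613) = -6.3322
Step 2: Compute augmented objective.
t*f(x) = 4.13*6.89 = 28.4557
Total = 28.4557 - 6.3322 = 22.1235


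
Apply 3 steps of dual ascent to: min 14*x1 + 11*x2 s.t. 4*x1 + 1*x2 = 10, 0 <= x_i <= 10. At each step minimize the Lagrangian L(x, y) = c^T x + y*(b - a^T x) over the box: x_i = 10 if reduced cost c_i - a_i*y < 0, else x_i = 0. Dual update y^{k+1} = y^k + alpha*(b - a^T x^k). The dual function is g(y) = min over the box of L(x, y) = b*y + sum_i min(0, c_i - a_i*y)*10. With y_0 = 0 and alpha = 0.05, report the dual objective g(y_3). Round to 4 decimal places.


Dual ascent for LP: min 14*x1 + 11*x2, 4*x1 + 1*x2 = 10, 0 <= x_i <= 10
Step 1: y^k = 0.0, reduced costs: (14.0, 11.0)
  x^k = (0.0, 0.0), subgradient = b - a^T x = 10.0
  y^{k+1} = 0.0 + 0.05*10.0 = 0.5
Step 2: y^k = 0.5, reduced costs: (12.0, 10.5)
  x^k = (0.0, 0.0), subgradient = b - a^T x = 10.0
  y^{k+1} = 0.5 + 0.05*10.0 = 1.0
Step 3: y^k = 1.0, reduced costs: (10.0, 10.0)
  x^k = (0.0, 0.0), subgradient = b - a^T x = 10.0
  y^{k+1} = 1.0 + 0.05*10.0 = 1.5
Dual objective at y_3 = 1.5: reduced costs (8.0, 9.5), box minimizer x = (0.0, 0.0)
g(y_3) = b*y + (c1 - a1*y)*x1 + (c2 - a2*y)*x2 = 10*1.5 + 8.0*0.0 + 9.5*0.0 = 15.0 + 0.0 + 0.0 = 15.0


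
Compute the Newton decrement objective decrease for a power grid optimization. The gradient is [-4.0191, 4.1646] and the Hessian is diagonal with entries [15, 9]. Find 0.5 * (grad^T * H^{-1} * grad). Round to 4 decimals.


Step 1: H is diagonal, so H^(-1) * g = [-0.2679, 0.4627].
Step 2: g^T H^(-1) g = sum_i g_i^2 / H_ii
  = (-4.0191)^2/15 + (4.1646)^2/9
  = 1.0769 + 1.9271 = 3.004
Step 3: Objective decrease = 0.5 * g^T H^(-1) g = 1.502


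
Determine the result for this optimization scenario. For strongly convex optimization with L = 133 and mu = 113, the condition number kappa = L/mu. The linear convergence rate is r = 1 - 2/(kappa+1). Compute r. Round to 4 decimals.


Step 1: Compute the condition number.
kappa = L/mu = 133/113 = 1.177
Step 2: Compute the convergence rate.
r = 1 - 2/(kappa + 1) = 1 - 2*mu/(L + mu) = (L - mu)/(L + mu) = 20/246 = 0.0813


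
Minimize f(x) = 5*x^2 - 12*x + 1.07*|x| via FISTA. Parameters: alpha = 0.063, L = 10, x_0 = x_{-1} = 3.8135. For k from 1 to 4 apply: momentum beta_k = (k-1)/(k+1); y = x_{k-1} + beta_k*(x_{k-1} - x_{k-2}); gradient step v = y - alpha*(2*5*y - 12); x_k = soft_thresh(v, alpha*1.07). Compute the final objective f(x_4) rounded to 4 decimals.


FISTA on f(x) = 5*x^2 - 12*x + 1.07*|x|
L = 10, alpha = 0.063
Iteration 1: beta = 0.0, y = 3.8135 + 0.0*(3.8135 - 3.8135) = 3.8135
  grad(y) = 26.135, v = y - alpha*grad = 2.167
  prox(v) = soft_thresh(2.167, 0.0674) = 2.0996
Iteration 2: beta = 0.3333, y = 2.0996 + 0.3333*(2.0996 - 3.8135) = 1.5283
  grad(y) = 3.2828, v = y - alpha*grad = 1.3215
  prox(v) = soft_thresh(1.3215, 0.0674) = 1.2541
Iteration 3: beta = 0.5, y = 1.2541 + 0.5*(1.2541 - 2.0996) = 0.8313
  grad(y) = -3.6871, v = y - alpha*grad = 1.0636
  prox(v) = soft_thresh(1.0636, 0.0674) = 0.9962
Iteration 4: beta = 0.6, y = 0.9962 + 0.6*(0.9962 - 1.2541) = 0.8414
  grad(y) = -3.5857, v = y - alpha*grad = 1.0673
  prox(v) = soft_thresh(1.0673, 0.0674) = 0.9999
f(x_4) = 5*0.9999^2 - 12*0.9999 + 1.07*|0.9999| = -5.9299


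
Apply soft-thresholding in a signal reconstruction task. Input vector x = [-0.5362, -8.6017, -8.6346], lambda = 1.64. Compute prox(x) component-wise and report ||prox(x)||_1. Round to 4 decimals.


Soft-thresholding with lambda = 1.64:
prox(-0.5362) = sign(-0.5362)*max(|-0.5362| - 1.64, 0) = 0.0
prox(-8.6017) = sign(-8.6017)*max(|-8.6017| - 1.64, 0) = -6.9617
prox(-8.6346) = sign(-8.6346)*max(|-8.6346| - 1.64, 0) = -6.9946
prox(x) = [0.0, -6.9617, -6.9946]
||prox(x)||_1 = 0.0 + 6.9617 + 6.9946 = 13.9563


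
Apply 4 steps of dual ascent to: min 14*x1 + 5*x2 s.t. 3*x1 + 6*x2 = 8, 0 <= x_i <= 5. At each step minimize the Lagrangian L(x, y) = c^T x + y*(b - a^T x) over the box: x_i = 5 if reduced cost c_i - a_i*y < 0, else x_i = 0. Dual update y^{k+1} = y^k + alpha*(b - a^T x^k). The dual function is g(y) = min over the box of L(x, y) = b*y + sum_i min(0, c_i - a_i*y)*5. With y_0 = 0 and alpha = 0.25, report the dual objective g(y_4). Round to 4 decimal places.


Dual ascent for LP: min 14*x1 + 5*x2, 3*x1 + 6*x2 = 8, 0 <= x_i <= 5
Step 1: y^k = 0.0, reduced costs: (14.0, 5.0)
  x^k = (0.0, 0.0), subgradient = b - a^T x = 8.0
  y^{k+1} = 0.0 + 0.25*8.0 = 2.0
Step 2: y^k = 2.0, reduced costs: (8.0, -7.0)
  x^k = (0.0, 5.0), subgradient = b - a^T x = -22.0
  y^{k+1} = 2.0 + 0.25*-22.0 = -3.5
Step 3: y^k = -3.5, reduced costs: (24.5, 26.0)
  x^k = (0.0, 0.0), subgradient = b - a^T x = 8.0
  y^{k+1} = -3.5 + 0.25*8.0 = -1.5
Step 4: y^k = -1.5, reduced costs: (18.5, 14.0)
  x^k = (0.0, 0.0), subgradient = b - a^T x = 8.0
  y^{k+1} = -1.5 + 0.25*8.0 = 0.5
Dual objective at y_4 = 0.5: reduced costs (12.5, 2.0), box minimizer x = (0.0, 0.0)
g(y_4) = b*y + (c1 - a1*y)*x1 + (c2 - a2*y)*x2 = 8*0.5 + 12.5*0.0 + 2.0*0.0 = 4.0 + 0.0 + 0.0 = 4.0


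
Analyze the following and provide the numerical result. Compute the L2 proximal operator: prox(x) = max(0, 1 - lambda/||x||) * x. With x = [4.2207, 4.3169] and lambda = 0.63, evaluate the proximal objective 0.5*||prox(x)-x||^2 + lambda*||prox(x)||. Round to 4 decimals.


Step 1: Compute ||x||.
||x|| = 6.0374
Step 2: Compute scaling factor.
scale = max(0, 1 - 0.63/6.0374) = 0.8957
Step 3: prox(x) = [3.7803, 3.8664]
||prox(x)|| = 5.4074
Step 4: Proximal objective.
0.5*||prox-x||^2 = 0.1985
lambda*||prox|| = 3.4067
Total = 3.6051


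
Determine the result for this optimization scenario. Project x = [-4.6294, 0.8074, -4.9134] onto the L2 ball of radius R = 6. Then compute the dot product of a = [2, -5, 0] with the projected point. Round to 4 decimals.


Step 1: Compute ||x|| (intermediates to 6 decimals).
||x|| = sqrt((-4.6294)^2 + 0.8074^2 + (-4.9134)^2) = 6.798878
Step 2: Project.
Since ||x|| > R, scale = R/||x|| = 6/6.798878 = 0.882499, proj(x) = scale * x
proj(x) = [-4.085441, 0.71253, -4.336071]
Step 3: Dot product.
a^T * proj(x) = 2*(-4.085441) - 5*0.71253 + 0*(-4.336071) = -11.7335


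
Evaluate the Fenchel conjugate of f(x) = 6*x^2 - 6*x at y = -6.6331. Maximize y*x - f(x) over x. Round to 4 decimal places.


f*(y) = sup_x {y*x - a*x^2 - b*x} = sup_x {(y-b)*x - a*x^2}
FOC: (y - b) - 2a*x = 0 => x* = (y - b)/(2a)
x* = (-6.6331 + 6)/(2*6) = -0.0528
f*(-6.6331) = (y-b)^2/(4a) = (-6.6331 + 6)^2/(4*6)
= 0.4008/24 = 0.0167


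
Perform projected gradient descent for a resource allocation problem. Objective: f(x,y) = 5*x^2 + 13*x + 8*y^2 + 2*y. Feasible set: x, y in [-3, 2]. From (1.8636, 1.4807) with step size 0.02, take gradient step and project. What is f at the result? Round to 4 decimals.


Step 1: Compute gradient at (1.8636, 1.4807).
grad_x = 2*5*1.8636 + 13 = 31.636
grad_y = 2*8*1.4807 + 2 = 25.6912
Step 2: Gradient step.
x_raw = 1.8636 - 0.02*31.636 = 1.2309
y_raw = 1.4807 - 0.02*25.6912 = 0.9669
Step 3: Project onto [-3, 2].
x_proj = clip(1.2309) = 1.2309
y_proj = clip(0.9669) = 0.9669
Step 4: Evaluate f.
f(1.2309, 0.9669) = 32.9893


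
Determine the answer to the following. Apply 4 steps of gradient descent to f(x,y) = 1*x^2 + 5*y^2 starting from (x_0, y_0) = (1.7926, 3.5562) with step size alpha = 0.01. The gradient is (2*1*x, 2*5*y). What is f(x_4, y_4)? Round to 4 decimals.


Gradient descent on f(x,y) = 1*x^2 + 5*y^2.
Starting point: (1.7926, 3.5562), alpha = 0.01
Step 1: grad_x = 2*1*1.7926 = 3.5852, grad_y = 2*5*3.5562 = 35.562
  x_1 = 1.7926 - 0.01*3.5852 = 1.7567
  y_1 = 3.5562 - 0.01*35.562 = 3.2006
Step 2: grad_x = 2*1*1.7567 = 3.5135, grad_y = 2*5*3.2006 = 32.0058
  x_2 = 1.7567 - 0.01*3.5135 = 1.7216
  y_2 = 3.2006 - 0.01*32.0058 = 2.8805
Step 3: grad_x = 2*1*1.7216 = 3.4432, grad_y = 2*5*2.8805 = 28.8052
  x_3 = 1.7216 - 0.01*3.4432 = 1.6872
  y_3 = 2.8805 - 0.01*28.8052 = 2.5925
Step 4: grad_x = 2*1*1.6872 = 3.3744, grad_y = 2*5*2.5925 = 25.9247
  x_4 = 1.6872 - 0.01*3.3744 = 1.6534
  y_4 = 2.5925 - 0.01*25.9247 = 2.3332
f(1.6534, 2.3332) = 1*1.6534^2 + 5*2.3332^2 = 29.9535


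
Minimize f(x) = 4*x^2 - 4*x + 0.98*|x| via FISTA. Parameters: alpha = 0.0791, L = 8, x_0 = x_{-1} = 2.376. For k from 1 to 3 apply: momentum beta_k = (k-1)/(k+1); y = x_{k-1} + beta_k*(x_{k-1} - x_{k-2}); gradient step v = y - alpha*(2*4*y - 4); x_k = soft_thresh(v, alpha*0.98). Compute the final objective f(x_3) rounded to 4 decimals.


FISTA on f(x) = 4*x^2 - 4*x + 0.98*|x|
L = 8, alpha = 0.0791
Iteration 1: beta = 0.0, y = 2.376 + 0.0*(2.376 - 2.376) = 2.376
  grad(y) = 15.008, v = y - alpha*grad = 1.1889
  prox(v) = soft_thresh(1.1889, 0.0775) = 1.1113
Iteration 2: beta = 0.3333, y = 1.1113 + 0.3333*(1.1113 - 2.376) = 0.6898
  grad(y) = 1.5184, v = y - alpha*grad = 0.5697
  prox(v) = soft_thresh(0.5697, 0.0775) = 0.4922
Iteration 3: beta = 0.5, y = 0.4922 + 0.5*(0.4922 - 1.1113) = 0.1826
  grad(y) = -2.5393, v = y - alpha*grad = 0.3834
  prox(v) = soft_thresh(0.3834, 0.0775) = 0.3059
f(x_3) = 4*0.3059^2 - 4*0.3059 + 0.98*|0.3059| = -0.5495


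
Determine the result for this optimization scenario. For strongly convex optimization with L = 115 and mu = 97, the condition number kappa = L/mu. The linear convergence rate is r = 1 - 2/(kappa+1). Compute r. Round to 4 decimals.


Step 1: Compute the condition number.
kappa = L/mu = 115/97 = 1.1856
Step 2: Compute the convergence rate.
r = 1 - 2/(kappa + 1) = 1 - 2*mu/(L + mu) = (L - mu)/(L + mu) = 18/212 = 0.0849


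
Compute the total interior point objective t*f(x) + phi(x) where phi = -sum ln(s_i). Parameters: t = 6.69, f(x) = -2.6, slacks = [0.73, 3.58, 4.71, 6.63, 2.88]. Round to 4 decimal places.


Step 1: Compute log-barrier.
ln values: [-0.3147, 1.2754, 1.5497, 1.8916, 1.0578]
phi = -(-0.3147 + 1.2754 + 1.5497 + 1.8916 + 1.0578) = -5.4597
Step 2: Compute augmented objective.
t*f(x) = 6.69*-2.6 = -17.394
Total = -17.394 - 5.4597 = -22.8537


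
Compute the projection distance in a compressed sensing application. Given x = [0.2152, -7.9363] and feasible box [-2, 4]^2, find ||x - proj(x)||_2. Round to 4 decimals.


Project each component onto [-2, 4].
clip(0.2152) = 0.2152, clip(-7.9363) = -2.0
Projection = [0.2152, -2.0]
Squared diffs: [0.0, 35.2397]
Distance = sqrt(35.2397) = 5.9363


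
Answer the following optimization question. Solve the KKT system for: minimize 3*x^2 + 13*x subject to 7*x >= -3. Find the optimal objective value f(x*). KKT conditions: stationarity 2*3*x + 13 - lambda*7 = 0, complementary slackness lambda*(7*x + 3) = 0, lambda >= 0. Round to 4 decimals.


Step 1: Try lambda = 0 (constraint inactive).
x_unc = -13/(2*3) = -2.1667
Check: 7*-2.1667 = -15.1669 < -3 -- violated!
Step 2: Constraint must be active: 7*x = -3
x* = -3/7 = -0.4286 (rounded; the exact value -3/7 is used below)
lambda = (2*3*(-3/7) + 13)/7 = 1.4898
Step 3: Compute optimal value.
f(x*) = 3*(-3/7)^2 + 13*(-3/7) = -5.0204


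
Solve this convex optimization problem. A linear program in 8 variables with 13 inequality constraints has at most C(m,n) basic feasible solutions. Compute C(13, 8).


Each vertex corresponds to some choice of n active constraints out of m, so the number of vertices is at most C(m, n) = m! / (n!(m-n)!).
m = 13, n = 8
Numerator: 13 * 12 * 11 * 10 * 9 * 8 * 7 * 6
Denominator: 8! = 40320
C(13, 8) = 1287


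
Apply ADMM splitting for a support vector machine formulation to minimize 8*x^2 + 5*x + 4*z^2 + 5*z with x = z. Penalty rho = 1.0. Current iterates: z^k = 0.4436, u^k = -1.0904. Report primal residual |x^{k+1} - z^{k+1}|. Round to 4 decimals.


ADMM iteration with rho = 1.0, z^k = 0.4436, u^k = -1.0904
Step 1: x-update.
Minimize 8*x^2 + 5*x + (1.0/2)*(x - 0.4436 - 1.0904)^2
FOC: (2*8 + 1.0)*x = -5 + 1.0*(0.4436 + 1.0904)
x^{k+1} = -0.2039
Step 2: z-update.
Minimize 4*z^2 + 5*z + (1.0/2)*(-0.2039 - z - 1.0904)^2
FOC: (2*4 + 1.0)*z = -5 + 1.0*(-0.2039 - 1.0904)
z^{k+1} = -0.6994
Step 3: u-update.
u^{k+1} = -1.0904 - 0.2039 + 0.6994 = -0.5949
Step 4: Primal residual = |-0.2039 + 0.6994| = 0.4955


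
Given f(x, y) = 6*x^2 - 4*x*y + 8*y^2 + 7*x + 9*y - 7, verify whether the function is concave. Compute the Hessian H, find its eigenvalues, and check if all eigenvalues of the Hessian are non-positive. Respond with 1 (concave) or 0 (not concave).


The Hessian of f(x,y) = 6*x^2 - 4*x*y + 8*y^2 + 7*x + 9*y - 7 is:
H = [[12, -4], [-4, 16]]
Trace = 12 + 16 = 28
Determinant = 12*16 - (-4)^2 = 176
Discriminant = (28)^2 - 4*176 = 80.0
Eigenvalues: lambda_1 = 9.5279, lambda_2 = 18.4721
The function is not concave.

0


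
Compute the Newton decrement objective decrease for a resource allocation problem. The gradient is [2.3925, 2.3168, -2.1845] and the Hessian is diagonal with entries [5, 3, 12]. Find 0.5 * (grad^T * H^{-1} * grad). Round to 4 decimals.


Step 1: H is diagonal, so H^(-1) * g = [0.4785, 0.7723, -0.182].
Step 2: g^T H^(-1) g = sum_i g_i^2 / H_ii
  = (2.3925)^2/5 + (2.3168)^2/3 + (-2.1845)^2/12
  = 1.1448 + 1.7892 + 0.3977 = 3.3317
Step 3: Objective decrease = 0.5 * g^T H^(-1) g = 1.6658


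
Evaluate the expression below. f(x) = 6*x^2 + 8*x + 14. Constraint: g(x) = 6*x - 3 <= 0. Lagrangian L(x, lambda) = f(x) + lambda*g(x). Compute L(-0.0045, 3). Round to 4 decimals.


Step 1: Evaluate f(x).
f(-0.0045) = 6*(-0.0045)^2 + 8*(-0.0045) + 14 = 13.9641
Step 2: Evaluate g(x).
g(-0.0045) = 6*-0.0045 - 3 = -3.027
Step 3: Compute Lagrangian.
L = 13.9641 + 3*-3.027 = 4.8831


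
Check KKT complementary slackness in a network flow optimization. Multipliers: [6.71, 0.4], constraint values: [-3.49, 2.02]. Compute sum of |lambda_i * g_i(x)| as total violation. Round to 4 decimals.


KKT complementary slackness check:
lambda_1 * g_1 = 6.71 * -3.49 = -23.4179
lambda_2 * g_2 = 0.4 * 2.02 = 0.808
Total violation = 23.4179 + 0.808 = 24.2259


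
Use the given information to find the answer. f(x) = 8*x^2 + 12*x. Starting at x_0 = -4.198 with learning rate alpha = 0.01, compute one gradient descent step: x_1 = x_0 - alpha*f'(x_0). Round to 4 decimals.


We compute the gradient at x_0 and apply the update.
f'(x) = 16*x + 12
f'(-4.198) = 16*-4.198 + 12 = -55.168
x_1 = -4.198 - 0.01*-55.168 = -3.6463


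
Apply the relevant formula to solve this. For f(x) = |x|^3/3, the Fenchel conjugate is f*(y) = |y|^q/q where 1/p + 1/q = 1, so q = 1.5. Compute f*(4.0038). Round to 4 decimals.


The conjugate exponent q satisfies 1/p + 1/q = 1.
p = 3, so q = 3/(3 - 1) = 1.5
|y|^q = 4.0038^1.5 = 8.0114
f*(4.0038) = 8.0114 / 1.5 = 5.3409


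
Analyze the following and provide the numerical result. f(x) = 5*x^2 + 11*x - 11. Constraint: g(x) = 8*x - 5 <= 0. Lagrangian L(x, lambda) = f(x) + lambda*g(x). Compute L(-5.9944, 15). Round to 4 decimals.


Step 1: Evaluate f(x).
f(-5.9944) = 5*(-5.9944)^2 + 11*(-5.9944) - 11 = 102.7258
Step 2: Evaluate g(x).
g(-5.9944) = 8*-5.9944 - 5 = -52.9552
Step 3: Compute Lagrangian.
L = 102.7258 + 15*-52.9552 = -691.6022


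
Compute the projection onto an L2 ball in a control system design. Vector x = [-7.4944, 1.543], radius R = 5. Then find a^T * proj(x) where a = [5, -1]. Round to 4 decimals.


Step 1: Compute ||x|| (intermediates to 6 decimals).
||x|| = sqrt((-7.4944)^2 + 1.543^2) = 7.651593
Step 2: Project.
Since ||x|| > R, scale = R/||x|| = 5/7.651593 = 0.653459, proj(x) = scale * x
proj(x) = [-4.897283, 1.008287]
Step 3: Dot product.
a^T * proj(x) = 5*(-4.897283) - 1*1.008287 = -25.4947


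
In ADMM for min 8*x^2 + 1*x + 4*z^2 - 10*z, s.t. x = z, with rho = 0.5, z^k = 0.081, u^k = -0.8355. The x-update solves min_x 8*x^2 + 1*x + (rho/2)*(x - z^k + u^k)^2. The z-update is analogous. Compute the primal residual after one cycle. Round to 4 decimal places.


ADMM iteration with rho = 0.5, z^k = 0.081, u^k = -0.8355
Step 1: x-update.
Minimize 8*x^2 + 1*x + (0.5/2)*(x - 0.081 - 0.8355)^2
FOC: (2*8 + 0.5)*x = -1 + 0.5*(0.081 + 0.8355)
x^{k+1} = -0.0328
Step 2: z-update.
Minimize 4*z^2 - 10*z + (0.5/2)*(-0.0328 - z - 0.8355)^2
FOC: (2*4 + 0.5)*z = 10 + 0.5*(-0.0328 - 0.8355)
z^{k+1} = 1.1254
Step 3: u-update.
u^{k+1} = -0.8355 - 0.0328 - 1.1254 = -1.9937
Step 4: Primal residual = |-0.0328 - 1.1254| = 1.1582


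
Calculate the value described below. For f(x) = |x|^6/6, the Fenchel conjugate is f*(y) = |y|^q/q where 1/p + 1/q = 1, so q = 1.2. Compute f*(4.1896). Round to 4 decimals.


The conjugate exponent q satisfies 1/p + 1/q = 1.
p = 6, so q = 6/(6 - 1) = 1.2
|y|^q = 4.1896^1.2 = 5.5797
f*(4.1896) = 5.5797 / 1.2 = 4.6497


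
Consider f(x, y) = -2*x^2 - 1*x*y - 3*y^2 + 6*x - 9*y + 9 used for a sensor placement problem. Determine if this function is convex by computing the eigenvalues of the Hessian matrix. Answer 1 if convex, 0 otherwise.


The Hessian of f(x,y) = -2*x^2 - 1*x*y - 3*y^2 + 6*x - 9*y + 9 is:
H = [[-4, -1], [-1, -6]]
Trace = -4 - 6 = -10
Determinant = -4*-6 - (-1)^2 = 23
Discriminant = (-10)^2 - 4*23 = 8.0
Eigenvalues: lambda_1 = -6.4142, lambda_2 = -3.5858
The function is not convex.

0


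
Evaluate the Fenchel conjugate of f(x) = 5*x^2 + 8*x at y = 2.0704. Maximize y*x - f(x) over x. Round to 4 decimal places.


f*(y) = sup_x {y*x - a*x^2 - b*x} = sup_x {(y-b)*x - a*x^2}
FOC: (y - b) - 2a*x = 0 => x* = (y - b)/(2a)
x* = (2.0704 - 8)/(2*5) = -0.593
f*(2.0704) = (y-b)^2/(4a) = (2.0704 - 8)^2/(4*5)
= 35.1602/20 = 1.758


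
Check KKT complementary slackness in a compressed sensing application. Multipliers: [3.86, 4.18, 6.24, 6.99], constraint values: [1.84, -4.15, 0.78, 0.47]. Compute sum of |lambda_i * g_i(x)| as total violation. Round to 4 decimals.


KKT complementary slackness check:
lambda_1 * g_1 = 3.86 * 1.84 = 7.1024
lambda_2 * g_2 = 4.18 * -4.15 = -17.347
lambda_3 * g_3 = 6.24 * 0.78 = 4.8672
lambda_4 * g_4 = 6.99 * 0.47 = 3.2853
Total violation = 7.1024 + 17.347 + 4.8672 + 3.2853 = 32.6019


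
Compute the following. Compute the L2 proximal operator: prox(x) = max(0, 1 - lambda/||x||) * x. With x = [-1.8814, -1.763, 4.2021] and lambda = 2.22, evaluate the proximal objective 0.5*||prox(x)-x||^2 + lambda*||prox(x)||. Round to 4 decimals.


Step 1: Compute ||x||.
||x|| = 4.9301
Step 2: Compute scaling factor.
scale = max(0, 1 - 2.22/4.9301) = 0.5497
Step 3: prox(x) = [-1.0342, -0.9691, 2.3099]
||prox(x)|| = 2.7101
Step 4: Proximal objective.
0.5*||prox-x||^2 = 2.4642
lambda*||prox|| = 6.0164
Total = 8.4805


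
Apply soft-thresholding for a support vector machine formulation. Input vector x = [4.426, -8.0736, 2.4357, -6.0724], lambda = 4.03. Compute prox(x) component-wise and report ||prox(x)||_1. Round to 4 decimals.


Soft-thresholding with lambda = 4.03:
prox(4.426) = sign(4.426)*max(|4.426| - 4.03, 0) = 0.396
prox(-8.0736) = sign(-8.0736)*max(|-8.0736| - 4.03, 0) = -4.0436
prox(2.4357) = sign(2.4357)*max(|2.4357| - 4.03, 0) = 0.0
prox(-6.0724) = sign(-6.0724)*max(|-6.0724| - 4.03, 0) = -2.0424
prox(x) = [0.396, -4.0436, 0.0, -2.0424]
||prox(x)||_1 = 0.396 + 4.0436 + 0.0 + 2.0424 = 6.482


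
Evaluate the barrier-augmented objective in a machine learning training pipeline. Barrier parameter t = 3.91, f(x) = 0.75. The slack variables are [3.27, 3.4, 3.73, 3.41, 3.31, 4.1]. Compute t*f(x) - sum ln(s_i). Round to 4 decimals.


Step 1: Compute log-barrier.
ln values: [1.1848, 1.2238, 1.3164, 1.2267, 1.1969, 1.411]
phi = -(1.1848 + 1.2238 + 1.3164 + 1.2267 + 1.1969 + 1.411) = -7.5596
Step 2: Compute augmented objective.
t*f(x) = 3.91*0.75 = 2.9325
Total = 2.9325 - 7.5596 = -4.6271
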